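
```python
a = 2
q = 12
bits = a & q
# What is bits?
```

Trace:
`a = 2` → a = 2
`q = 12` → q = 12
`bits = a & q` → bits = 0
So bits = 0

Answer: 0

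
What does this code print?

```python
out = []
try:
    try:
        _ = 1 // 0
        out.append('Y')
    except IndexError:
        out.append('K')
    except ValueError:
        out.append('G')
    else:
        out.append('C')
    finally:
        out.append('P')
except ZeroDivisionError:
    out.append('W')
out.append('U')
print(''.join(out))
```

Execution trace: 'P' (finally) → 'W' (outer except ZeroDivisionError) → 'U' (after the try/except). Output: PWU

Answer: PWU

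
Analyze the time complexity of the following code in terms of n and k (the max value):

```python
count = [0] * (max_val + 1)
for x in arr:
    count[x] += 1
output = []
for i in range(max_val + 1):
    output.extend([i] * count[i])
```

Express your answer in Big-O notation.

This is Counting sort (k = max value). Time complexity: O(n + k).

Answer: O(n + k)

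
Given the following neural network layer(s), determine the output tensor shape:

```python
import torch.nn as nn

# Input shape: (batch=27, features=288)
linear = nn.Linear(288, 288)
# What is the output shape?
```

Input: (27, 288) -> Output: (27, 288)

Answer: (27, 288)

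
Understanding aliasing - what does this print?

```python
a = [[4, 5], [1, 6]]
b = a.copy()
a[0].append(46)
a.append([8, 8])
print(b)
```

Key concept: shallow copy with nested lists.
Step by step:
`a = [[4, 5], [1, 6]]` → a = [[4, 5], [1, 6]]
`b = a.copy()` → b = [[4, 5], [1, 6]]
`a[0].append(46)` → a = [[4, 5, 46], [1, 6]]; b = [[4, 5, 46], [1, 6]]
`a.append([8, 8])` → a = [[4, 5, 46], [1, 6], [8, 8]]
`print(b)` → prints [[4, 5, 46], [1, 6]]

Answer: [[4, 5, 46], [1, 6]]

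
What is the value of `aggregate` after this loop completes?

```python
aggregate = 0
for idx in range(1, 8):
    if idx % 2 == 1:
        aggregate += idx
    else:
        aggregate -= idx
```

Add odd, subtract even
`aggregate` takes the values: 0 → 1 → -1 → 2 → -2 → 3 → -3 → 4

Answer: 4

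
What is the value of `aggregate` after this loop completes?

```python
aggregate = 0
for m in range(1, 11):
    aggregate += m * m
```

Sum of squares 1² to 10² = 385
`aggregate` takes the values: 0 → 1 → 5 → 14 → 30 → 55 → 91 → 140 → 204 → 285 → 385

Answer: 385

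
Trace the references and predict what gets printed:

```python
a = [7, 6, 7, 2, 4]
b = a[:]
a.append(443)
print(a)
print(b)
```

Key concept: slice [:] creates copy.
Step by step:
`a = [7, 6, 7, 2, 4]` → a = [7, 6, 7, 2, 4]
`b = a[:]` → b = [7, 6, 7, 2, 4]
`a.append(443)` → a = [7, 6, 7, 2, 4, 443]
`print(a)` → prints [7, 6, 7, 2, 4, 443]
`print(b)` → prints [7, 6, 7, 2, 4]

Answer:
[7, 6, 7, 2, 4, 443]
[7, 6, 7, 2, 4]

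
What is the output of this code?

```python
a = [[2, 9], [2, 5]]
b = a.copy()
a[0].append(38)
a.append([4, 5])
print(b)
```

Key concept: shallow copy with nested lists.
Step by step:
`a = [[2, 9], [2, 5]]` → a = [[2, 9], [2, 5]]
`b = a.copy()` → b = [[2, 9], [2, 5]]
`a[0].append(38)` → a = [[2, 9, 38], [2, 5]]; b = [[2, 9, 38], [2, 5]]
`a.append([4, 5])` → a = [[2, 9, 38], [2, 5], [4, 5]]
`print(b)` → prints [[2, 9, 38], [2, 5]]

Answer: [[2, 9, 38], [2, 5]]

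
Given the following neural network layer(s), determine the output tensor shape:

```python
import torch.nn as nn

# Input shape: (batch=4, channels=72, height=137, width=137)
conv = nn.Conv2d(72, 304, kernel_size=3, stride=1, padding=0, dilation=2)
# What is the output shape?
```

Input: (4, 72, 137, 137) -> Output: (4, 304, 133, 133)

Answer: (4, 304, 133, 133)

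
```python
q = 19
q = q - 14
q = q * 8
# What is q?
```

Trace:
`q = 19` → q = 19
`q = q - 14` → q = 5
`q = q * 8` → q = 40
So q = 40

Answer: 40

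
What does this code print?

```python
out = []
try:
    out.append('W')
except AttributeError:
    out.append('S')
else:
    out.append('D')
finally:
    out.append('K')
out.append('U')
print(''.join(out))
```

Execution trace: 'W' (try body, no exception) → 'D' (else) → 'K' (finally) → 'U' (after the try/except). Output: WDKU

Answer: WDKU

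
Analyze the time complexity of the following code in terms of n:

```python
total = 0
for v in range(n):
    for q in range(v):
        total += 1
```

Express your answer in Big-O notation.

Each loop level contributes: n × n. Multiplying the contributions gives O(n^2).

Answer: O(n^2)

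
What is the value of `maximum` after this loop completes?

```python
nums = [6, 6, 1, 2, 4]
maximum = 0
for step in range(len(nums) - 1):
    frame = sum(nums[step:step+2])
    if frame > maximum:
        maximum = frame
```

Max sum of 2-element window in [6, 6, 1, 2, 4]
`maximum` takes the values: 0 → 12

Answer: 12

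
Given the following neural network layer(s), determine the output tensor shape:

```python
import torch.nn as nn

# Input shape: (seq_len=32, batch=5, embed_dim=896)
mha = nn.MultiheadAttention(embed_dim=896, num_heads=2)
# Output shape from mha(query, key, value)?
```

Input: (32, 5, 896) -> Output: (32, 5, 896)

Answer: (32, 5, 896)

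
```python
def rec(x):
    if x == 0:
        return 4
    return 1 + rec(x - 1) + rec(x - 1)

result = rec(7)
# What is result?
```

rec(x) = 1 + 2·rec(x-1), rec(0)=4. Closed form: (4+1)·2^7 - 1 = 639.

Answer: 639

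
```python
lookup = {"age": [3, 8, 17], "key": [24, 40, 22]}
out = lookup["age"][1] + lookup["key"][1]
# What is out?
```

Trace:
`lookup = {"age": [3, 8, 17], "key": [24, 40, 22]}` → lookup = {'age': [3, 8, 17], 'key': [24, 40, 22]}
`out = lookup["age"][1] + lookup["key"][1]` → out = 48
So out = 48

Answer: 48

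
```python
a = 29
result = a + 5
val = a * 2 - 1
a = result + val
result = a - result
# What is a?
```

Trace:
`a = 29` → a = 29
`result = a + 5` → result = 34
`val = a * 2 - 1` → val = 57
`a = result + val` → a = 91
`result = a - result` → result = 57
So a = 91

Answer: 91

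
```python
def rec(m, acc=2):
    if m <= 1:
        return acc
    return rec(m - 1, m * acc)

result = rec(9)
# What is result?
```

Accumulator trace (n, acc): (9, 2) -> (8, 18) -> (7, 144) -> (6, 1008) -> (5, 6048) -> (4, 30240) -> (3, 120960) -> (2, 362880) -> (1, 725760) -> return 725760

Answer: 725760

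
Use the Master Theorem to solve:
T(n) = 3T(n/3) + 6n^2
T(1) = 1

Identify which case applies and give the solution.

a=3, b=3, f(n)=6n^2. log_3(3) = 1. Since c=2 > 1 and the regularity condition holds (3(n/3)^2 = (3/3^2)n^2 with 3/3^2 < 1), Case 3 applies: T(n) = Θ(f(n)) = O(n^2).

Answer: O(n^2) - Case 3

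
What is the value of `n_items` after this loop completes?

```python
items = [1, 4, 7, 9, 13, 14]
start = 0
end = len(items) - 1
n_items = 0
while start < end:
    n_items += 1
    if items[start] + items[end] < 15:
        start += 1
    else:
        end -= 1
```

Steps to find pair summing to 15
`n_items` takes the values: 0 → 1 → 2 → 3 → 4 → 5

Answer: 5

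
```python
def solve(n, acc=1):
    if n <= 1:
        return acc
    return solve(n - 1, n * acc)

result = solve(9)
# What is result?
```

Accumulator trace (n, acc): (9, 1) -> (8, 9) -> (7, 72) -> (6, 504) -> (5, 3024) -> (4, 15120) -> (3, 60480) -> (2, 181440) -> (1, 362880) -> return 362880

Answer: 362880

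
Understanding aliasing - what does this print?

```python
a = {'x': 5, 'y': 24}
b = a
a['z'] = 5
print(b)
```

Key concept: dict aliasing.
Step by step:
`a = {'x': 5, 'y': 24}` → a = {'x': 5, 'y': 24}
`b = a` → b = {'x': 5, 'y': 24} (same object as a)
`a['z'] = 5` → a = {'x': 5, 'y': 24, 'z': 5} (same object as b); b = {'x': 5, 'y': 24, 'z': 5} (same object as a)
`print(b)` → prints {'x': 5, 'y': 24, 'z': 5}

Answer: {'x': 5, 'y': 24, 'z': 5}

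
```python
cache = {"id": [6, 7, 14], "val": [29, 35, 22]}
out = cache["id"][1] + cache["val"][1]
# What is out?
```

Trace:
`cache = {"id": [6, 7, 14], "val": [29, 35, 22]}` → cache = {'id': [6, 7, 14], 'val': [29, 35, 22]}
`out = cache["id"][1] + cache["val"][1]` → out = 42
So out = 42

Answer: 42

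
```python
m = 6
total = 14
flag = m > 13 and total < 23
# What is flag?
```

Trace:
`m = 6` → m = 6
`total = 14` → total = 14
`flag = m > 13 and total < 23` → flag = False
So flag = False

Answer: False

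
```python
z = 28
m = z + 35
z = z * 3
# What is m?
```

Trace:
`z = 28` → z = 28
`m = z + 35` → m = 63
`z = z * 3` → z = 84
So m = 63

Answer: 63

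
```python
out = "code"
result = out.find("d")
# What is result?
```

Trace:
`out = "code"` → out = 'code'
`result = out.find("d")` → result = 2
So result = 2

Answer: 2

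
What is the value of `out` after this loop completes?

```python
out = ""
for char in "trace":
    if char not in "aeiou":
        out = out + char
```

Remove vowels from 'trace'
`out` takes the values: "" → "t" → "tr" → "trc"

Answer: "trc"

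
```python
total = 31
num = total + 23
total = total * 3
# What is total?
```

Trace:
`total = 31` → total = 31
`num = total + 23` → num = 54
`total = total * 3` → total = 93
So total = 93

Answer: 93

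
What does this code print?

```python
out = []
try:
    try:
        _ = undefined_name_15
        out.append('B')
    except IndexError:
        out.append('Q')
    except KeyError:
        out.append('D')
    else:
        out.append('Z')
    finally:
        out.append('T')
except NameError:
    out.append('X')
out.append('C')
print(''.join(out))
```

Execution trace: 'T' (finally) → 'X' (outer except NameError) → 'C' (after the try/except). Output: TXC

Answer: TXC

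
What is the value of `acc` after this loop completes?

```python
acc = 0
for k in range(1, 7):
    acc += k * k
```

Sum of squares 1² to 6² = 91
`acc` takes the values: 0 → 1 → 5 → 14 → 30 → 55 → 91

Answer: 91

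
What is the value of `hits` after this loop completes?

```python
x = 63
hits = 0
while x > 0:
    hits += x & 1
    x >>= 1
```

Count set bits in 63 (binary: 0b111111)
`hits` takes the values: 0 → 1 → 2 → 3 → 4 → 5 → 6

Answer: 6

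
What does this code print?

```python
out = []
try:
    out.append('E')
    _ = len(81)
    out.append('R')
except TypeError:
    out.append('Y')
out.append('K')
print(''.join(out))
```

Execution trace: 'E' (try body) → 'Y' (except TypeError) → 'K' (after the try/except). Output: EYK

Answer: EYK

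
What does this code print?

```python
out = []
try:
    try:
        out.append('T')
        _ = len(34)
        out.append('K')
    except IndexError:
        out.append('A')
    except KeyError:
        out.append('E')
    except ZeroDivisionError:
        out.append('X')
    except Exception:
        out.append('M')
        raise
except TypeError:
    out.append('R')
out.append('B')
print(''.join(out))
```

Execution trace: 'T' (inner try body) → 'M' (inner except Exception) → 'R' (outer except TypeError) → 'B' (after the try/except). Output: TMRB

Answer: TMRB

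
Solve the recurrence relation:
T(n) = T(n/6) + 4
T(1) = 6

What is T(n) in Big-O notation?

Each step divides n by 6 and adds 4. After log_6(n) steps we reach T(1)=6. So T(n) = 4·log_6(n) + 6 = O(log n).

Answer: O(log n)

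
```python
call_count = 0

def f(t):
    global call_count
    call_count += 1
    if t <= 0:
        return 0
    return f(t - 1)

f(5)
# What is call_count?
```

Linear recursion stepping by 1: 6 calls from t=5 down to ≤0.

Answer: 6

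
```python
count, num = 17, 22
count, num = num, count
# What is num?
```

Trace:
`count, num = 17, 22` → count = 17; num = 22
`count, num = num, count` → count = 22; num = 17
So num = 17

Answer: 17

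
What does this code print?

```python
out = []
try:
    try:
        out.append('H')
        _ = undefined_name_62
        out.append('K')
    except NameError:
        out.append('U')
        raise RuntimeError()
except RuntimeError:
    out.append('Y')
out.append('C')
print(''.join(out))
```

Execution trace: 'H' (try body) → 'U' (except NameError) → 'Y' (outer except RuntimeError) → 'C' (after the try/except). Output: HUYC

Answer: HUYC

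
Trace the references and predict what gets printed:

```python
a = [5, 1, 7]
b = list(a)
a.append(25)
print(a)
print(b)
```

Key concept: list() constructor creates copy.
Step by step:
`a = [5, 1, 7]` → a = [5, 1, 7]
`b = list(a)` → b = [5, 1, 7]
`a.append(25)` → a = [5, 1, 7, 25]
`print(a)` → prints [5, 1, 7, 25]
`print(b)` → prints [5, 1, 7]

Answer:
[5, 1, 7, 25]
[5, 1, 7]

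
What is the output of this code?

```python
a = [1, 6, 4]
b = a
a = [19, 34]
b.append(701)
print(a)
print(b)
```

Key concept: rebinding vs mutation: a is rebound to a new list, b still points at the original.
Step by step:
`a = [1, 6, 4]` → a = [1, 6, 4]
`b = a` → b = [1, 6, 4] (same object as a)
`a = [19, 34]` → a = [19, 34]
`b.append(701)` → b = [1, 6, 4, 701]
`print(a)` → prints [19, 34]
`print(b)` → prints [1, 6, 4, 701]

Answer:
[19, 34]
[1, 6, 4, 701]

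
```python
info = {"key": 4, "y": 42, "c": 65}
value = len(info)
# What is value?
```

Trace:
`info = {"key": 4, "y": 42, "c": 65}` → info = {'key': 4, 'y': 42, 'c': 65}
`value = len(info)` → value = 3
So value = 3

Answer: 3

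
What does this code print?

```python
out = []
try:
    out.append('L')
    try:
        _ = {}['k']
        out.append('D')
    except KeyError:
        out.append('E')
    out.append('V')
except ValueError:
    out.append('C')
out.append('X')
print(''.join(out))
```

Execution trace: 'L' (try body) → 'E' (inner except KeyError) → 'V' (try body, no exception) → 'X' (after the try/except). Output: LEVX

Answer: LEVX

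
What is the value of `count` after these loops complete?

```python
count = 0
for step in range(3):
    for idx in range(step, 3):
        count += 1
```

Upper triangle: 3 + 2 + ... + 1
`count` takes the values: 0 → 1 → 2 → 3 → 4 → 5 → 6

Answer: 6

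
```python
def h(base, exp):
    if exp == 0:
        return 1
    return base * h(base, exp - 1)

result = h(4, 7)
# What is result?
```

h(4, 7) = 4 * 4 * 4 * 4 * 4 * 4 * 4 = 16384

Answer: 16384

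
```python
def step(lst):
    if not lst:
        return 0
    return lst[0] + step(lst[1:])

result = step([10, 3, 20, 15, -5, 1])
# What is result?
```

10 + 3 + 20 + 15 + (-5) + 1 + 0 = 44

Answer: 44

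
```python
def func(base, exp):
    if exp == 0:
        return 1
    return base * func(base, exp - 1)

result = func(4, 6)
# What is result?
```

func(4, 6) = 4 * 4 * 4 * 4 * 4 * 4 = 4096

Answer: 4096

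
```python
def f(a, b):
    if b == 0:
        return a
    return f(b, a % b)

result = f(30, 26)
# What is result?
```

f(30, 26) -> f(26, 4) -> f(4, 2) -> f(2, 0) -> 2

Answer: 2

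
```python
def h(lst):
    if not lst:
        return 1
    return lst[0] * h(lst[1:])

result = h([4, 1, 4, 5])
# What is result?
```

Product over [4, 1, 4, 5] = 4 * 1 * 4 * 5 = 80

Answer: 80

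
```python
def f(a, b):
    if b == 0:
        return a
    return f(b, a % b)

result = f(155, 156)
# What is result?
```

f(155, 156) -> f(156, 155) -> f(155, 1) -> f(1, 0) -> 1

Answer: 1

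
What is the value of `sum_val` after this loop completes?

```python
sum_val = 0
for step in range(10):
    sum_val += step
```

Sum of 0 to 9 = 45
`sum_val` takes the values: 0 → 1 → 3 → 6 → 10 → 15 → 21 → 28 → 36 → 45

Answer: 45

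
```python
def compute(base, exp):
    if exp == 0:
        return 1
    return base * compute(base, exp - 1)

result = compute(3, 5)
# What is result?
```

compute(3, 5) = 3 * 3 * 3 * 3 * 3 = 243

Answer: 243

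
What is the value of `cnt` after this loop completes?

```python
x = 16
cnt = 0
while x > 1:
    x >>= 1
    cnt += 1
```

Count right shifts until 1
`cnt` takes the values: 0 → 1 → 2 → 3 → 4

Answer: 4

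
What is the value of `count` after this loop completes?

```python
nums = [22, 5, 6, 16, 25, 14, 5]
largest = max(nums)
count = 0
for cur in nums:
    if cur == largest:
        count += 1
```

Count of max value 25 in [22, 5, 6, 16, 25, 14, 5]
`count` takes the values: 0 → 1

Answer: 1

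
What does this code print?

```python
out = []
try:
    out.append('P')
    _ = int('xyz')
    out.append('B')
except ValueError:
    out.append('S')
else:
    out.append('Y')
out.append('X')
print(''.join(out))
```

Execution trace: 'P' (try body) → 'S' (except ValueError) → 'X' (after the try/except). Output: PSX

Answer: PSX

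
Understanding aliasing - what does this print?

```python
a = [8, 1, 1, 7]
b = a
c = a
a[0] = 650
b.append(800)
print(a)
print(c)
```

Key concept: multiple aliases.
Step by step:
`a = [8, 1, 1, 7]` → a = [8, 1, 1, 7]
`b = a` → b = [8, 1, 1, 7] (same object as a)
`c = a` → c = [8, 1, 1, 7] (same object as a, b)
`a[0] = 650` → a = [650, 1, 1, 7] (same object as b, c); b = [650, 1, 1, 7] (same object as a, c); c = [650, 1, 1, 7] (same object as a, b)
`b.append(800)` → a = [650, 1, 1, 7, 800] (same object as b, c); b = [650, 1, 1, 7, 800] (same object as a, c); c = [650, 1, 1, 7, 800] (same object as a, b)
`print(a)` → prints [650, 1, 1, 7, 800]
`print(c)` → prints [650, 1, 1, 7, 800]

Answer:
[650, 1, 1, 7, 800]
[650, 1, 1, 7, 800]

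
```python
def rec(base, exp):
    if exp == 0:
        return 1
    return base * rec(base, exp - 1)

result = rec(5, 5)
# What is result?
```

rec(5, 5) = 5 * 5 * 5 * 5 * 5 = 3125

Answer: 3125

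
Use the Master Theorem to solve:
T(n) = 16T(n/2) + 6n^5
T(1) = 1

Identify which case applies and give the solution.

a=16, b=2, f(n)=6n^5. log_2(16) = 4. Since c=5 > 4 and the regularity condition holds (16(n/2)^5 = (16/2^5)n^5 with 16/2^5 < 1), Case 3 applies: T(n) = Θ(f(n)) = O(n^5).

Answer: O(n^5) - Case 3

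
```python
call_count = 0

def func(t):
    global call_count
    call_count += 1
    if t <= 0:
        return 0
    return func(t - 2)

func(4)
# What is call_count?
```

Linear recursion stepping by 2: 3 calls from t=4 down to ≤0.

Answer: 3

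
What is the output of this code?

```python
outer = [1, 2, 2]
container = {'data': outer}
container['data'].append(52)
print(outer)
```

Key concept: dict holds reference to list.
Step by step:
`outer = [1, 2, 2]` → outer = [1, 2, 2]
`container = {'data': outer}` → container = {'data': [1, 2, 2]}
`container['data'].append(52)` → outer = [1, 2, 2, 52]; container = {'data': [1, 2, 2, 52]}
`print(outer)` → prints [1, 2, 2, 52]

Answer: [1, 2, 2, 52]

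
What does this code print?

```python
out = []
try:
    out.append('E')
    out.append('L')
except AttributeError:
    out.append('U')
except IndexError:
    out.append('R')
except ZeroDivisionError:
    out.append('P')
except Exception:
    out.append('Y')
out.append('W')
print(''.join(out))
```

Execution trace: 'E' (try body) → 'L' (try body, no exception) → 'W' (after the try/except). Output: ELW

Answer: ELW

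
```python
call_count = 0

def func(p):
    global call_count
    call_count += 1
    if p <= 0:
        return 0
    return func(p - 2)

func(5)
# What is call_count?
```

Linear recursion stepping by 2: 4 calls from p=5 down to ≤0.

Answer: 4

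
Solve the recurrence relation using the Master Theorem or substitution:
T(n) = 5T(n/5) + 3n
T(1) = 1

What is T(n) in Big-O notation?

By Master Theorem: a=5, b=5, f(n)=3n. Since log_5(5) = 1 and f(n) = Θ(n^1), Case 2 applies. T(n) = O(n log n).

Answer: O(n log n)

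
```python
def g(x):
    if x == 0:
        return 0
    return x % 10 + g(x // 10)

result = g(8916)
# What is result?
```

Sum of digits of 8916: 6 + 1 + 9 + 8 = 24

Answer: 24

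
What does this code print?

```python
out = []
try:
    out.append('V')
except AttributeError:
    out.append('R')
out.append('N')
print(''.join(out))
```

Execution trace: 'V' (try body, no exception) → 'N' (after the try/except). Output: VN

Answer: VN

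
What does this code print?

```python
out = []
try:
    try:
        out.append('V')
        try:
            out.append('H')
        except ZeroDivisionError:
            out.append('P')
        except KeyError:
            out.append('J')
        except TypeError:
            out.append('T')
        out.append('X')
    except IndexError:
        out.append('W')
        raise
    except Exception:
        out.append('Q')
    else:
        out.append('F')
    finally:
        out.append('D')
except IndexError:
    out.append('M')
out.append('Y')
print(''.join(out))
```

Execution trace: 'V' (try body) → 'H' (inner try body, no exception) → 'X' (try body, no exception) → 'F' (else) → 'D' (finally) → 'Y' (after the try/except). Output: VHXFDY

Answer: VHXFDY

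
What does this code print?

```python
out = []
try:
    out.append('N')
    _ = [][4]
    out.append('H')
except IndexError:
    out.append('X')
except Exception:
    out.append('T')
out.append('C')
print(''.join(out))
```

Execution trace: 'N' (try body) → 'X' (except IndexError) → 'C' (after the try/except). Output: NXC

Answer: NXC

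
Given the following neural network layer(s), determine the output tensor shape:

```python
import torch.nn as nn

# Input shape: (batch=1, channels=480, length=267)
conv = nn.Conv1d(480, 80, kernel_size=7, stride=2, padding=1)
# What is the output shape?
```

Input: (1, 480, 267) -> Output: (1, 80, 132)

Answer: (1, 80, 132)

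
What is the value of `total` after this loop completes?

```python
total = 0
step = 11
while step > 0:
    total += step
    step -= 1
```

Sum 11 down to 1
`total` takes the values: 0 → 11 → 21 → 30 → 38 → 45 → 51 → 56 → 60 → 63 → 65 → 66

Answer: 66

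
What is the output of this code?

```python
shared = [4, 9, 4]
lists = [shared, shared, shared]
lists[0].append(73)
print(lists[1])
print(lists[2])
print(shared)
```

Key concept: list of same reference.
Step by step:
`shared = [4, 9, 4]` → shared = [4, 9, 4]
`lists = [shared, shared, shared]` → lists = [[4, 9, 4], [4, 9, 4], [4, 9, 4]]
`lists[0].append(73)` → shared = [4, 9, 4, 73]; lists = [[4, 9, 4, 73], [4, 9, 4, 73], [4, 9, 4, 73]]
`print(lists[1])` → prints [4, 9, 4, 73]
`print(lists[2])` → prints [4, 9, 4, 73]
`print(shared)` → prints [4, 9, 4, 73]

Answer:
[4, 9, 4, 73]
[4, 9, 4, 73]
[4, 9, 4, 73]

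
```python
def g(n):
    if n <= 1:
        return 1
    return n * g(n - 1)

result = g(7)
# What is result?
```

g(7) = 7 * 6 * 5 * 4 * 3 * 2 * 1 = 5040

Answer: 5040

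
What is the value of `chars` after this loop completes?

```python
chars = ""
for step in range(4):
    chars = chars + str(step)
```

Concatenate digits 0 to 3
`chars` takes the values: "" → "0" → "01" → "012" → "0123"

Answer: "0123"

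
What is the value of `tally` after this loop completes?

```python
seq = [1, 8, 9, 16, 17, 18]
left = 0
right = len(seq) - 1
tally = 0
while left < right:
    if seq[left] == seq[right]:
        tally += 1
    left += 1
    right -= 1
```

Count matching pairs from ends
`tally` takes the values: 0

Answer: 0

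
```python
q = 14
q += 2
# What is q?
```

Trace:
`q = 14` → q = 14
`q += 2` → q = 16
So q = 16

Answer: 16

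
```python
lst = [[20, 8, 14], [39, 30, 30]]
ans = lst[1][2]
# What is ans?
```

Trace:
`lst = [[20, 8, 14], [39, 30, 30]]` → lst = [[20, 8, 14], [39, 30, 30]]
`ans = lst[1][2]` → ans = 30
So ans = 30

Answer: 30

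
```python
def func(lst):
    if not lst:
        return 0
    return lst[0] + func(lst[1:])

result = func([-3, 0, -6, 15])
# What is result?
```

(-3) + 0 + (-6) + 15 + 0 = 6

Answer: 6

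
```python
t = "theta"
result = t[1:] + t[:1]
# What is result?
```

Trace:
`t = "theta"` → t = 'theta'
`result = t[1:] + t[:1]` → result = 'hetat'
So result = 'hetat'

Answer: 'hetat'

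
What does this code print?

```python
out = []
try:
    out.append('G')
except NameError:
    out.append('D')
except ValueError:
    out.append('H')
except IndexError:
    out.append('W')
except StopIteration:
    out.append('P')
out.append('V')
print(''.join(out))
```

Execution trace: 'G' (try body, no exception) → 'V' (after the try/except). Output: GV

Answer: GV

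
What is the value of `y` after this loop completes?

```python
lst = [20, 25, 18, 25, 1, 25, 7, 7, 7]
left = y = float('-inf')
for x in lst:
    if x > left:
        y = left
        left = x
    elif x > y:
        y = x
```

Second largest (with repeats) in [20, 25, 18, 25, 1, 25, 7, 7, 7]
`y` takes the values: -inf → 20 → 25

Answer: 25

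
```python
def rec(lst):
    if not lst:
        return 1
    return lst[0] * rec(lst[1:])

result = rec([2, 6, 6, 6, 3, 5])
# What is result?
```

Product over [2, 6, 6, 6, 3, 5] = 2 * 6 * 6 * 6 * 3 * 5 = 6480

Answer: 6480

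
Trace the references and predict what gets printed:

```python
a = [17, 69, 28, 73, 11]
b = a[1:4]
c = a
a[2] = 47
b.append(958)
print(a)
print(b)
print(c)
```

Key concept: slice vs alias.
Step by step:
`a = [17, 69, 28, 73, 11]` → a = [17, 69, 28, 73, 11]
`b = a[1:4]` → b = [69, 28, 73]
`c = a` → c = [17, 69, 28, 73, 11] (same object as a)
`a[2] = 47` → a = [17, 69, 47, 73, 11] (same object as c); c = [17, 69, 47, 73, 11] (same object as a)
`b.append(958)` → b = [69, 28, 73, 958]
`print(a)` → prints [17, 69, 47, 73, 11]
`print(b)` → prints [69, 28, 73, 958]
`print(c)` → prints [17, 69, 47, 73, 11]

Answer:
[17, 69, 47, 73, 11]
[69, 28, 73, 958]
[17, 69, 47, 73, 11]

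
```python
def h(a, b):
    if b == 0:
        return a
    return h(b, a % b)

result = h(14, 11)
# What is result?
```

h(14, 11) -> h(11, 3) -> h(3, 2) -> h(2, 1) -> h(1, 0) -> 1

Answer: 1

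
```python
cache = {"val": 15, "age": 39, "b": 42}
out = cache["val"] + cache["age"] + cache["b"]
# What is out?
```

Trace:
`cache = {"val": 15, "age": 39, "b": 42}` → cache = {'val': 15, 'age': 39, 'b': 42}
`out = cache["val"] + cache["age"] + cache["b"]` → out = 96
So out = 96

Answer: 96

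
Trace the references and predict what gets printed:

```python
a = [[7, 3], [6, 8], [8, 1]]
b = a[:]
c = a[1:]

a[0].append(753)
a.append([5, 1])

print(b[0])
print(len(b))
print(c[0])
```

Key concept: slice with nested mutation.
Step by step:
`a = [[7, 3], [6, 8], [8, 1]]` → a = [[7, 3], [6, 8], [8, 1]]
`b = a[:]` → b = [[7, 3], [6, 8], [8, 1]]
`c = a[1:]` → c = [[6, 8], [8, 1]]
`a[0].append(753)` → a = [[7, 3, 753], [6, 8], [8, 1]]; b = [[7, 3, 753], [6, 8], [8, 1]]
`a.append([5, 1])` → a = [[7, 3, 753], [6, 8], [8, 1], [5, 1]]
`print(b[0])` → prints [7, 3, 753]
`print(len(b))` → prints 3
`print(c[0])` → prints [6, 8]

Answer:
[7, 3, 753]
3
[6, 8]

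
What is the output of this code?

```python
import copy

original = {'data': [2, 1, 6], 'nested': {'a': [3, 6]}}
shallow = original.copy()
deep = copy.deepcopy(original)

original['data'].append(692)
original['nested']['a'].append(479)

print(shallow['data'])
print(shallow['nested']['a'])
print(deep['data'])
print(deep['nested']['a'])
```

Key concept: comparing shallow vs deep copy.
Step by step:
`original = {'data': [2, 1, 6], 'nested': {'a': [3, 6]}}` → original = {'data': [2, 1, 6], 'nested': {'a': [3, 6]}}
`shallow = original.copy()` → shallow = {'data': [2, 1, 6], 'nested': {'a': [3, 6]}}
`deep = copy.deepcopy(original)` → deep = {'data': [2, 1, 6], 'nested': {'a': [3, 6]}}
`original['data'].append(692)` → original = {'data': [2, 1, 6, 692], 'nested': {'a': [3, 6]}}; shallow = {'data': [2, 1, 6, 692], 'nested': {'a': [3, 6]}}
`original['nested']['a'].append(479)` → original = {'data': [2, 1, 6, 692], 'nested': {'a': [3, 6, 479]}}; shallow = {'data': [2, 1, 6, 692], 'nested': {'a': [3, 6, 479]}}
`print(shallow['data'])` → prints [2, 1, 6, 692]
`print(shallow['nested']['a'])` → prints [3, 6, 479]
`print(deep['data'])` → prints [2, 1, 6]
`print(deep['nested']['a'])` → prints [3, 6]

Answer:
[2, 1, 6, 692]
[3, 6, 479]
[2, 1, 6]
[3, 6]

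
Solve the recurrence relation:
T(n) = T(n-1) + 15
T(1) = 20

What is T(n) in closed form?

Unrolling: T(n) = T(1) + 15·(n-1) = 20 + 15(n-1) = 15n + 5.

Answer: T(n) = 15n + 5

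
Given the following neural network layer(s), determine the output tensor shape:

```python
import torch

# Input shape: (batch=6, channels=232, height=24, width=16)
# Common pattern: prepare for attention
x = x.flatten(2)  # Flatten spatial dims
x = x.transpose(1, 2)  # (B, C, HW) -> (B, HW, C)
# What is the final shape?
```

Input: (6, 232, 24, 16) -> after flatten(2): (6, 232, 384) -> Output: (6, 384, 232)

Answer: (6, 384, 232)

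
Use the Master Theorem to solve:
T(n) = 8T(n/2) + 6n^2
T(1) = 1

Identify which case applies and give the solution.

a=8, b=2, f(n)=6n^2. log_2(8) = 3. Since c=2 < 3, Case 1 applies: T(n) = Θ(n^log_b(a)) = O(n^3).

Answer: O(n^3) - Case 1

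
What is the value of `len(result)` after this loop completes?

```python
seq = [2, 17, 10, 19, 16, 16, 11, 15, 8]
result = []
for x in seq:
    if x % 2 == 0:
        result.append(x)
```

Count even numbers in [2, 17, 10, 19, 16, 16, 11, 15, 8]
`result` takes the values: [] → [2] → [2, 10] → [2, 10, 16] → [2, 10, 16, 16] → [2, 10, 16, 16, 8]
So `len(result)` = 5

Answer: 5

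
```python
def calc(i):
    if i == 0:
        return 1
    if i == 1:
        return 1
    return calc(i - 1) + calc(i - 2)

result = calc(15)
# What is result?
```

Build up from base cases: calc(0)=1, calc(1)=1, calc(2)=2, calc(3)=3, calc(4)=5, calc(5)=8, calc(6)=13, ..., calc(15)=987

Answer: 987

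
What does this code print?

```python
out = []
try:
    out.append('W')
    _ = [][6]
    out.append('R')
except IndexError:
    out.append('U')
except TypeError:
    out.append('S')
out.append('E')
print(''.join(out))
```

Execution trace: 'W' (try body) → 'U' (except IndexError) → 'E' (after the try/except). Output: WUE

Answer: WUE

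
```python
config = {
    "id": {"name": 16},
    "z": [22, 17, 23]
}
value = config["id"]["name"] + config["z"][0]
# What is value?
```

Trace:
`config = { ...` → config = {'id': {'name': 16}, 'z': [22, 17, 23]}
`value = config["id"]["name"] + config["z"][0]` → value = 38
So value = 38

Answer: 38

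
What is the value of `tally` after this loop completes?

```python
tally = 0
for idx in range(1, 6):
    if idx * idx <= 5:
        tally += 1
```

Count numbers where idx² ≤ 5
`tally` takes the values: 0 → 1 → 2

Answer: 2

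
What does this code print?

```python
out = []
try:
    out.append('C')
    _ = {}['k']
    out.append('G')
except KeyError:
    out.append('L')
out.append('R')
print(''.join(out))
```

Execution trace: 'C' (try body) → 'L' (except KeyError) → 'R' (after the try/except). Output: CLR

Answer: CLR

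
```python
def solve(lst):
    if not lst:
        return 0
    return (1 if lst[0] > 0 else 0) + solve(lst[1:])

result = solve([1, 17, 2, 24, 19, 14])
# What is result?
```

Count of positive elements in [1, 17, 2, 24, 19, 14] = 6

Answer: 6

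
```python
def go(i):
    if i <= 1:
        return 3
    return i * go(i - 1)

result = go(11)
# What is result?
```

go(11) = 11 * 10 * 9 * 8 * 7 * 6 * 5 * 4 * 3 * 2 * 3 = 119750400

Answer: 119750400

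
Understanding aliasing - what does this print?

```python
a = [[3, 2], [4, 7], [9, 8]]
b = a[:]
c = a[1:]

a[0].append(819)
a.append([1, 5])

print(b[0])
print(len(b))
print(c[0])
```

Key concept: slice with nested mutation.
Step by step:
`a = [[3, 2], [4, 7], [9, 8]]` → a = [[3, 2], [4, 7], [9, 8]]
`b = a[:]` → b = [[3, 2], [4, 7], [9, 8]]
`c = a[1:]` → c = [[4, 7], [9, 8]]
`a[0].append(819)` → a = [[3, 2, 819], [4, 7], [9, 8]]; b = [[3, 2, 819], [4, 7], [9, 8]]
`a.append([1, 5])` → a = [[3, 2, 819], [4, 7], [9, 8], [1, 5]]
`print(b[0])` → prints [3, 2, 819]
`print(len(b))` → prints 3
`print(c[0])` → prints [4, 7]

Answer:
[3, 2, 819]
3
[4, 7]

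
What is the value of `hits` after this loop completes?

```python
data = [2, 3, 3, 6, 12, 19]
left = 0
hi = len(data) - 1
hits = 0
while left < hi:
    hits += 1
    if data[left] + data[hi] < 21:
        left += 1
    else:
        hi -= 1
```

Steps to find pair summing to 21
`hits` takes the values: 0 → 1 → 2 → 3 → 4 → 5

Answer: 5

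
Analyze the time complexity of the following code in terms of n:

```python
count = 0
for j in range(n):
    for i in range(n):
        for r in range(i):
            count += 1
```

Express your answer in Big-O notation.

Each loop level contributes: n × n × n. Multiplying the contributions gives O(n^3).

Answer: O(n^3)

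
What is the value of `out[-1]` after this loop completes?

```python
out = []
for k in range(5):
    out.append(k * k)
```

Last element of squares 0 to 4
`out` takes the values: [] → [0] → [0, 1] → [0, 1, 4] → [0, 1, 4, 9] → [0, 1, 4, 9, 16]
So `out[-1]` = 16

Answer: 16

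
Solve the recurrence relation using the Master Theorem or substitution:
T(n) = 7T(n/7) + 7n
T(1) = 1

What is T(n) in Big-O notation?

By Master Theorem: a=7, b=7, f(n)=7n. Since log_7(7) = 1 and f(n) = Θ(n^1), Case 2 applies. T(n) = O(n log n).

Answer: O(n log n)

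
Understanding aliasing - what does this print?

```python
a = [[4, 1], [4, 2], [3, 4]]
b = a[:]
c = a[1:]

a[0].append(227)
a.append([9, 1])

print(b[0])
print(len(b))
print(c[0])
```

Key concept: slice with nested mutation.
Step by step:
`a = [[4, 1], [4, 2], [3, 4]]` → a = [[4, 1], [4, 2], [3, 4]]
`b = a[:]` → b = [[4, 1], [4, 2], [3, 4]]
`c = a[1:]` → c = [[4, 2], [3, 4]]
`a[0].append(227)` → a = [[4, 1, 227], [4, 2], [3, 4]]; b = [[4, 1, 227], [4, 2], [3, 4]]
`a.append([9, 1])` → a = [[4, 1, 227], [4, 2], [3, 4], [9, 1]]
`print(b[0])` → prints [4, 1, 227]
`print(len(b))` → prints 3
`print(c[0])` → prints [4, 2]

Answer:
[4, 1, 227]
3
[4, 2]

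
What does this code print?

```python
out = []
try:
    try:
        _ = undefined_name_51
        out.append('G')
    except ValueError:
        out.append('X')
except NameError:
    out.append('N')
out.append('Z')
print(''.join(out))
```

Execution trace: 'N' (outer except NameError) → 'Z' (after the try/except). Output: NZ

Answer: NZ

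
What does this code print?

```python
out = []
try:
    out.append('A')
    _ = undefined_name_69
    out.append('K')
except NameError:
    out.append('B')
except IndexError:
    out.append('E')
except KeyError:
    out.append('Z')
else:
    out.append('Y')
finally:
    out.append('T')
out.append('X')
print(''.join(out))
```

Execution trace: 'A' (try body) → 'B' (except NameError) → 'T' (finally) → 'X' (after the try/except). Output: ABTX

Answer: ABTX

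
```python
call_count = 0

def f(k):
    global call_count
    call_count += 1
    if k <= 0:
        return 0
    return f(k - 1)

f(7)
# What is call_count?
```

Linear recursion stepping by 1: 8 calls from k=7 down to ≤0.

Answer: 8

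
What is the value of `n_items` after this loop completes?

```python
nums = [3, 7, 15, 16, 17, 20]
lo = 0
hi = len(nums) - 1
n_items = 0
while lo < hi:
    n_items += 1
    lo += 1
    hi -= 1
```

Iterations until pointers meet (list length 6)
`n_items` takes the values: 0 → 1 → 2 → 3

Answer: 3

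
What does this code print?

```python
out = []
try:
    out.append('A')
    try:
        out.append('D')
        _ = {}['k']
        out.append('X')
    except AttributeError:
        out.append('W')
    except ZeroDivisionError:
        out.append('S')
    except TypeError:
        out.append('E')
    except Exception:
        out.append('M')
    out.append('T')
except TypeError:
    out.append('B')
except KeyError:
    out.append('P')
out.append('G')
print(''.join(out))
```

Execution trace: 'A' (try body) → 'D' (inner try body) → 'M' (inner except Exception) → 'T' (try body, no exception) → 'G' (after the try/except). Output: ADMTG

Answer: ADMTG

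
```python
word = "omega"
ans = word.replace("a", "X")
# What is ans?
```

Trace:
`word = "omega"` → word = 'omega'
`ans = word.replace("a", "X")` → ans = 'omegX'
So ans = 'omegX'

Answer: 'omegX'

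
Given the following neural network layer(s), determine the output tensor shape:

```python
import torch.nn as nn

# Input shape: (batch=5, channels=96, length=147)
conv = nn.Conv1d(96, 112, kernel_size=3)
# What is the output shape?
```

Input: (5, 96, 147) -> Output: (5, 112, 145)

Answer: (5, 112, 145)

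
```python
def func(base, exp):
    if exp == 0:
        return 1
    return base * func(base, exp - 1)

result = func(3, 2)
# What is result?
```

func(3, 2) = 3 * 3 = 9

Answer: 9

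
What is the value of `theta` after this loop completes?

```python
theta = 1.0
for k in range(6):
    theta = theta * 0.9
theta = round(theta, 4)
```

Exponential decay: 1.0 * 0.9^6
`theta` takes the values: 1.0 → 0.9 → 0.81 → 0.729 → 0.6561 → 0.59049 → 0.531441 → 0.5314

Answer: 0.5314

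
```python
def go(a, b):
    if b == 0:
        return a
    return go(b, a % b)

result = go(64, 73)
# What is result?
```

go(64, 73) -> go(73, 64) -> go(64, 9) -> go(9, 1) -> go(1, 0) -> 1

Answer: 1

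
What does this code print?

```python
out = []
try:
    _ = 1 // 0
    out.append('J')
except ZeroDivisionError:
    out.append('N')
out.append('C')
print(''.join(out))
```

Execution trace: 'N' (except ZeroDivisionError) → 'C' (after the try/except). Output: NC

Answer: NC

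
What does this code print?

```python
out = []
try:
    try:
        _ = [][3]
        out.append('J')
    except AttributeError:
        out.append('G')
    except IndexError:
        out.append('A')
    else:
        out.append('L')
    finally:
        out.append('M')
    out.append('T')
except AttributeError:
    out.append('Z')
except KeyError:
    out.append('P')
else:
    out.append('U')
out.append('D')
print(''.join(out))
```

Execution trace: 'A' (inner except IndexError) → 'M' (inner finally) → 'T' (try body, no exception) → 'U' (else) → 'D' (after the try/except). Output: AMTUD

Answer: AMTUD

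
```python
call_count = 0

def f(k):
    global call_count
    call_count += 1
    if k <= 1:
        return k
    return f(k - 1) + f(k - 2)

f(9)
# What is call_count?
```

Calls(k) = 1 + Calls(k-1) + Calls(k-2); Calls(0)=Calls(1)=1. For k=9 this gives 109.

Answer: 109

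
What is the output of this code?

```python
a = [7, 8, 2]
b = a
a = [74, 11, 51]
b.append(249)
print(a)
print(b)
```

Key concept: rebinding vs mutation: a is rebound to a new list, b still points at the original.
Step by step:
`a = [7, 8, 2]` → a = [7, 8, 2]
`b = a` → b = [7, 8, 2] (same object as a)
`a = [74, 11, 51]` → a = [74, 11, 51]
`b.append(249)` → b = [7, 8, 2, 249]
`print(a)` → prints [74, 11, 51]
`print(b)` → prints [7, 8, 2, 249]

Answer:
[74, 11, 51]
[7, 8, 2, 249]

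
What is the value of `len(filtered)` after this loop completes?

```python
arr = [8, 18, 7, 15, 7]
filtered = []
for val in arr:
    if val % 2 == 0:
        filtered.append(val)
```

Count even numbers in [8, 18, 7, 15, 7]
`filtered` takes the values: [] → [8] → [8, 18]
So `len(filtered)` = 2

Answer: 2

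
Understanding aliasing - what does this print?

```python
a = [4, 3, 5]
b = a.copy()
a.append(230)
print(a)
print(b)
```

Key concept: list.copy() creates independent copy.
Step by step:
`a = [4, 3, 5]` → a = [4, 3, 5]
`b = a.copy()` → b = [4, 3, 5]
`a.append(230)` → a = [4, 3, 5, 230]
`print(a)` → prints [4, 3, 5, 230]
`print(b)` → prints [4, 3, 5]

Answer:
[4, 3, 5, 230]
[4, 3, 5]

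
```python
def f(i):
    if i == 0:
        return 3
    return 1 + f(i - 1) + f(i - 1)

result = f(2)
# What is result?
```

f(i) = 1 + 2·f(i-1), f(0)=3. Closed form: (3+1)·2^2 - 1 = 15.

Answer: 15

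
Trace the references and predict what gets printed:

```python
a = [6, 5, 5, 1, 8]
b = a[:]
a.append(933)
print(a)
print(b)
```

Key concept: slice [:] creates copy.
Step by step:
`a = [6, 5, 5, 1, 8]` → a = [6, 5, 5, 1, 8]
`b = a[:]` → b = [6, 5, 5, 1, 8]
`a.append(933)` → a = [6, 5, 5, 1, 8, 933]
`print(a)` → prints [6, 5, 5, 1, 8, 933]
`print(b)` → prints [6, 5, 5, 1, 8]

Answer:
[6, 5, 5, 1, 8, 933]
[6, 5, 5, 1, 8]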